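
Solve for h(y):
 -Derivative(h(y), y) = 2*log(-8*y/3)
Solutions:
 h(y) = C1 - 2*y*log(-y) + 2*y*(-3*log(2) + 1 + log(3))


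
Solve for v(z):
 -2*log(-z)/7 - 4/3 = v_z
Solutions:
 v(z) = C1 - 2*z*log(-z)/7 - 22*z/21


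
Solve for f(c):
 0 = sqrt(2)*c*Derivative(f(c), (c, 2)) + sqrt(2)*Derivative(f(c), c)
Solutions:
 f(c) = C1 + C2*log(c)


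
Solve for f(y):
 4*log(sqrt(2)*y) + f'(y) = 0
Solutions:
 f(y) = C1 - 4*y*log(y) - y*log(4) + 4*y


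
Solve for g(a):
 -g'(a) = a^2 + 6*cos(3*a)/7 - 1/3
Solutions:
 g(a) = C1 - a^3/3 + a/3 - 2*sin(3*a)/7


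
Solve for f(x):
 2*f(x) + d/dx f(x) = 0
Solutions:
 f(x) = C1*exp(-2*x)


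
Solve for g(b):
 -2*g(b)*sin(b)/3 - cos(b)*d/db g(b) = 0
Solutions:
 g(b) = C1*cos(b)^(2/3)


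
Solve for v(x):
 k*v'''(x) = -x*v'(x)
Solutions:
 v(x) = C1 + Integral(C2*airyai(x*(-1/k)^(1/3)) + C3*airybi(x*(-1/k)^(1/3)), x)


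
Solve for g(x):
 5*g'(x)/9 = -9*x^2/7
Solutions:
 g(x) = C1 - 27*x^3/35


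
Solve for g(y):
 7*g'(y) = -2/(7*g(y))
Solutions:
 g(y) = -sqrt(C1 - 4*y)/7
 g(y) = sqrt(C1 - 4*y)/7


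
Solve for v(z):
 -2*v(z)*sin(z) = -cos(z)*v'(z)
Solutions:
 v(z) = C1/cos(z)^2


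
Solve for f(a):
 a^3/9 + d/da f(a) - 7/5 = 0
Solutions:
 f(a) = C1 - a^4/36 + 7*a/5


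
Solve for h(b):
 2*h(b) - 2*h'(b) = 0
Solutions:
 h(b) = C1*exp(b)


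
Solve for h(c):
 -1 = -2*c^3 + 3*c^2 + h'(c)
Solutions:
 h(c) = C1 + c^4/2 - c^3 - c


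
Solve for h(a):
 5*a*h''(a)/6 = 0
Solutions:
 h(a) = C1 + C2*a


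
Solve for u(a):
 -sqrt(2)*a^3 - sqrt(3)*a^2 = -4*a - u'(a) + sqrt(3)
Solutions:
 u(a) = C1 + sqrt(2)*a^4/4 + sqrt(3)*a^3/3 - 2*a^2 + sqrt(3)*a


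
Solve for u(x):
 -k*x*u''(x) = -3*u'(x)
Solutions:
 u(x) = C1 + x^(((re(k) + 3)*re(k) + im(k)^2)/(re(k)^2 + im(k)^2))*(C2*sin(3*log(x)*Abs(im(k))/(re(k)^2 + im(k)^2)) + C3*cos(3*log(x)*im(k)/(re(k)^2 + im(k)^2)))


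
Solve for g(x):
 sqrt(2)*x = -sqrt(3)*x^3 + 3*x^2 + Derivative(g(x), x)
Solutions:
 g(x) = C1 + sqrt(3)*x^4/4 - x^3 + sqrt(2)*x^2/2


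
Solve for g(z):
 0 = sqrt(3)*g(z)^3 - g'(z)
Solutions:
 g(z) = -sqrt(2)*sqrt(-1/(C1 + sqrt(3)*z))/2
 g(z) = sqrt(2)*sqrt(-1/(C1 + sqrt(3)*z))/2


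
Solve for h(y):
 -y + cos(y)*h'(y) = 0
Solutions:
 h(y) = C1 + Integral(y/cos(y), y)


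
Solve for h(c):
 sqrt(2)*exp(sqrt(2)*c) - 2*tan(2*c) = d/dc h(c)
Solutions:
 h(c) = C1 + exp(sqrt(2)*c) + log(cos(2*c))


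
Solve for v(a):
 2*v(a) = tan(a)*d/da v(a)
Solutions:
 v(a) = C1*sin(a)^2


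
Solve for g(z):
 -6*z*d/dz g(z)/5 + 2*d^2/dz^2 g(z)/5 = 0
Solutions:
 g(z) = C1 + C2*erfi(sqrt(6)*z/2)


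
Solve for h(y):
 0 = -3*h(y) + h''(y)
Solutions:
 h(y) = C1*exp(-sqrt(3)*y) + C2*exp(sqrt(3)*y)


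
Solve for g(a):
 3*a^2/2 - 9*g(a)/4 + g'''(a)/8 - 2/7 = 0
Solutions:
 g(a) = C3*exp(18^(1/3)*a) + 2*a^2/3 + (C1*sin(3*2^(1/3)*3^(1/6)*a/2) + C2*cos(3*2^(1/3)*3^(1/6)*a/2))*exp(-18^(1/3)*a/2) - 8/63


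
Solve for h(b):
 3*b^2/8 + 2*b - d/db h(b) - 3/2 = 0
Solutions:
 h(b) = C1 + b^3/8 + b^2 - 3*b/2


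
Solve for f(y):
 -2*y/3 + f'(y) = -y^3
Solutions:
 f(y) = C1 - y^4/4 + y^2/3


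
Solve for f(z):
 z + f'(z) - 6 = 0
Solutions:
 f(z) = C1 - z^2/2 + 6*z


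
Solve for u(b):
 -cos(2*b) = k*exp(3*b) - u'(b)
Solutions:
 u(b) = C1 + k*exp(3*b)/3 + sin(2*b)/2


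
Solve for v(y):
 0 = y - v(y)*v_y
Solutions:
 v(y) = -sqrt(C1 + y^2)
 v(y) = sqrt(C1 + y^2)


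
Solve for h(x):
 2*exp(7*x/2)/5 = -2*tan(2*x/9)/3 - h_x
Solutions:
 h(x) = C1 - 4*exp(7*x/2)/35 + 3*log(cos(2*x/9))


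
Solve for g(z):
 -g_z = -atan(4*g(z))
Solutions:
 Integral(1/atan(4*_y), (_y, g(z))) = C1 + z


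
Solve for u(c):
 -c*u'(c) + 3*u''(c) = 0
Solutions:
 u(c) = C1 + C2*erfi(sqrt(6)*c/6)


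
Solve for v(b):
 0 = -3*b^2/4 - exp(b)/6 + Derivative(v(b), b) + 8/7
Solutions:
 v(b) = C1 + b^3/4 - 8*b/7 + exp(b)/6


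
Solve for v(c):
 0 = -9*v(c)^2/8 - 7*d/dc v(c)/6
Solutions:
 v(c) = 28/(C1 + 27*c)


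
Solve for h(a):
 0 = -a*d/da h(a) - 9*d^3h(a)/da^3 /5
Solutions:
 h(a) = C1 + Integral(C2*airyai(-15^(1/3)*a/3) + C3*airybi(-15^(1/3)*a/3), a)


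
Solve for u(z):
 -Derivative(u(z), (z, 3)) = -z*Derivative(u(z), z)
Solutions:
 u(z) = C1 + Integral(C2*airyai(z) + C3*airybi(z), z)


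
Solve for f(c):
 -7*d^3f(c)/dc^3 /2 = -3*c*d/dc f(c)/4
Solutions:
 f(c) = C1 + Integral(C2*airyai(14^(2/3)*3^(1/3)*c/14) + C3*airybi(14^(2/3)*3^(1/3)*c/14), c)


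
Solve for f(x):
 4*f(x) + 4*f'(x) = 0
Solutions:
 f(x) = C1*exp(-x)


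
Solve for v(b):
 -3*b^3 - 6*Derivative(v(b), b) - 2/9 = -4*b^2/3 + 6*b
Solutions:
 v(b) = C1 - b^4/8 + 2*b^3/27 - b^2/2 - b/27


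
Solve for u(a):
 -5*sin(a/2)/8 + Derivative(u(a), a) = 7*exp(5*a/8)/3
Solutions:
 u(a) = C1 + 56*exp(5*a/8)/15 - 5*cos(a/2)/4


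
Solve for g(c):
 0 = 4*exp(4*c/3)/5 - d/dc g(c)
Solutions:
 g(c) = C1 + 3*exp(4*c/3)/5


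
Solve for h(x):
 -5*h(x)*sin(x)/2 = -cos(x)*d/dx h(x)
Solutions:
 h(x) = C1/cos(x)^(5/2)


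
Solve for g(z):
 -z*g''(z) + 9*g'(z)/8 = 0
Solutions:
 g(z) = C1 + C2*z^(17/8)


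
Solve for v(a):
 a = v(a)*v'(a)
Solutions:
 v(a) = -sqrt(C1 + a^2)
 v(a) = sqrt(C1 + a^2)


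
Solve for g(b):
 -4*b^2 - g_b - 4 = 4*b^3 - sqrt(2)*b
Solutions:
 g(b) = C1 - b^4 - 4*b^3/3 + sqrt(2)*b^2/2 - 4*b


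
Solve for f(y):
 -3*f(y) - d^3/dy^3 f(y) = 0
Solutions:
 f(y) = C3*exp(-3^(1/3)*y) + (C1*sin(3^(5/6)*y/2) + C2*cos(3^(5/6)*y/2))*exp(3^(1/3)*y/2)


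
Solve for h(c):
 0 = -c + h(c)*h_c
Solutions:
 h(c) = -sqrt(C1 + c^2)
 h(c) = sqrt(C1 + c^2)


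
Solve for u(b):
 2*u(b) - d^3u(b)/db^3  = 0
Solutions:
 u(b) = C3*exp(2^(1/3)*b) + (C1*sin(2^(1/3)*sqrt(3)*b/2) + C2*cos(2^(1/3)*sqrt(3)*b/2))*exp(-2^(1/3)*b/2)


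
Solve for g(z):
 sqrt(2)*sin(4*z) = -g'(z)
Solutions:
 g(z) = C1 + sqrt(2)*cos(4*z)/4


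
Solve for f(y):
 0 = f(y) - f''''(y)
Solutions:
 f(y) = C1*exp(-y) + C2*exp(y) + C3*sin(y) + C4*cos(y)


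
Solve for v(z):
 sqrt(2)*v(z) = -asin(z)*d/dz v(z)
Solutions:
 v(z) = C1*exp(-sqrt(2)*Integral(1/asin(z), z))


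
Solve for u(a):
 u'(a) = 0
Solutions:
 u(a) = C1


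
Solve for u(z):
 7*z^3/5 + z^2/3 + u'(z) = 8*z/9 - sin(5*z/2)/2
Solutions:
 u(z) = C1 - 7*z^4/20 - z^3/9 + 4*z^2/9 + cos(5*z/2)/5


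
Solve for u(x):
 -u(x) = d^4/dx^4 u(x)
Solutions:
 u(x) = (C1*sin(sqrt(2)*x/2) + C2*cos(sqrt(2)*x/2))*exp(-sqrt(2)*x/2) + (C3*sin(sqrt(2)*x/2) + C4*cos(sqrt(2)*x/2))*exp(sqrt(2)*x/2)


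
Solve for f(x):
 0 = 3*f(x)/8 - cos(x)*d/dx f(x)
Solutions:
 f(x) = C1*(sin(x) + 1)^(3/16)/(sin(x) - 1)^(3/16)


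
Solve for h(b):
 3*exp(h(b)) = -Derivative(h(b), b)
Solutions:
 h(b) = log(1/(C1 + 3*b))


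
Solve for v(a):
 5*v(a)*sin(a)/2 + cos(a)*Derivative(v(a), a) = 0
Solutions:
 v(a) = C1*cos(a)^(5/2)


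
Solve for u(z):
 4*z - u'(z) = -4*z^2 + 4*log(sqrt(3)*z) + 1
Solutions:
 u(z) = C1 + 4*z^3/3 + 2*z^2 - 4*z*log(z) - z*log(9) + 3*z


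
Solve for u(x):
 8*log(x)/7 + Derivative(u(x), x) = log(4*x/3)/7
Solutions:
 u(x) = C1 - x*log(x) - x*log(3)/7 + 2*x*log(2)/7 + x


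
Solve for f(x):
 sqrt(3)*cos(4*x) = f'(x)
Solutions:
 f(x) = C1 + sqrt(3)*sin(4*x)/4


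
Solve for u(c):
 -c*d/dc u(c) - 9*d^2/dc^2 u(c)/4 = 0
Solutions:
 u(c) = C1 + C2*erf(sqrt(2)*c/3)


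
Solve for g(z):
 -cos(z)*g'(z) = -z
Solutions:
 g(z) = C1 + Integral(z/cos(z), z)


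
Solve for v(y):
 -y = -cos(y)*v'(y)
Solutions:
 v(y) = C1 + Integral(y/cos(y), y)


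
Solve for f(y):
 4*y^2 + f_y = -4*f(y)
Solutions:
 f(y) = C1*exp(-4*y) - y^2 + y/2 - 1/8


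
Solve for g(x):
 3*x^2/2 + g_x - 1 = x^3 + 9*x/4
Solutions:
 g(x) = C1 + x^4/4 - x^3/2 + 9*x^2/8 + x


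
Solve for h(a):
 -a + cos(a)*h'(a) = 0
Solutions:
 h(a) = C1 + Integral(a/cos(a), a)


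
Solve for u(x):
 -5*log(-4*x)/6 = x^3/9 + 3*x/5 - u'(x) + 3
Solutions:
 u(x) = C1 + x^4/36 + 3*x^2/10 + 5*x*log(-x)/6 + x*(10*log(2) + 13)/6


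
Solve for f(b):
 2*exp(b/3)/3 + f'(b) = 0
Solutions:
 f(b) = C1 - 2*exp(b/3)


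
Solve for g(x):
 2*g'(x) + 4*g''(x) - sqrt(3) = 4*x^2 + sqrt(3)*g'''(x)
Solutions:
 g(x) = C1 + C2*exp(x*(2*sqrt(3) + sqrt(6)*sqrt(sqrt(3) + 2))/3) + C3*exp(x*(-sqrt(6)*sqrt(sqrt(3) + 2) + 2*sqrt(3))/3) + 2*x^3/3 - 4*x^2 + 5*sqrt(3)*x/2 + 16*x


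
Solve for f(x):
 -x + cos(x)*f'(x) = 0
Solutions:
 f(x) = C1 + Integral(x/cos(x), x)


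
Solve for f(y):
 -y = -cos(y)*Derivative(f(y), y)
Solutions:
 f(y) = C1 + Integral(y/cos(y), y)


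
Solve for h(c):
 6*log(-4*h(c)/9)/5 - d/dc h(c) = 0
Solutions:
 -5*Integral(1/(log(-_y) - 2*log(3) + 2*log(2)), (_y, h(c)))/6 = C1 - c


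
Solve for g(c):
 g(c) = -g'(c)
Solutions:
 g(c) = C1*exp(-c)


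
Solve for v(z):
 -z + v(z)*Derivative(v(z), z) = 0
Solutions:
 v(z) = -sqrt(C1 + z^2)
 v(z) = sqrt(C1 + z^2)


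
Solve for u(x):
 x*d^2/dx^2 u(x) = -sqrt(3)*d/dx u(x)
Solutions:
 u(x) = C1 + C2*x^(1 - sqrt(3))


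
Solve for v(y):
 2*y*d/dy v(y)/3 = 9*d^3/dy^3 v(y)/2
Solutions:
 v(y) = C1 + Integral(C2*airyai(2^(2/3)*y/3) + C3*airybi(2^(2/3)*y/3), y)


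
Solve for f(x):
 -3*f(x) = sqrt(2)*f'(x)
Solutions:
 f(x) = C1*exp(-3*sqrt(2)*x/2)


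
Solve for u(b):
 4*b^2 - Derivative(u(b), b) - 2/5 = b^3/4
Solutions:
 u(b) = C1 - b^4/16 + 4*b^3/3 - 2*b/5


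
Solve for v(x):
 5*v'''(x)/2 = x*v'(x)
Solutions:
 v(x) = C1 + Integral(C2*airyai(2^(1/3)*5^(2/3)*x/5) + C3*airybi(2^(1/3)*5^(2/3)*x/5), x)


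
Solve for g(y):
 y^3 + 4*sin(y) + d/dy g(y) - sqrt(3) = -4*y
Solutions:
 g(y) = C1 - y^4/4 - 2*y^2 + sqrt(3)*y + 4*cos(y)


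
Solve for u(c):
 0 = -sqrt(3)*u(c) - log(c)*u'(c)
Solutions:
 u(c) = C1*exp(-sqrt(3)*li(c))


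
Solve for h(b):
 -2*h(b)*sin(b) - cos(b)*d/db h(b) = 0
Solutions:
 h(b) = C1*cos(b)^2


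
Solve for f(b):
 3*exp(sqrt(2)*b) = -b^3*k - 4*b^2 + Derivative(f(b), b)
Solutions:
 f(b) = C1 + b^4*k/4 + 4*b^3/3 + 3*sqrt(2)*exp(sqrt(2)*b)/2


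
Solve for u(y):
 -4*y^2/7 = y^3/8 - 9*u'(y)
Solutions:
 u(y) = C1 + y^4/288 + 4*y^3/189


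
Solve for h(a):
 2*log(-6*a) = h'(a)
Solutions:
 h(a) = C1 + 2*a*log(-a) + 2*a*(-1 + log(6))


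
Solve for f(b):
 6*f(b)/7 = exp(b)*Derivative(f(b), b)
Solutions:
 f(b) = C1*exp(-6*exp(-b)/7)


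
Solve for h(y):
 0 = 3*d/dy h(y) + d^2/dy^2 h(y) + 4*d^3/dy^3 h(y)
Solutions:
 h(y) = C1 + (C2*sin(sqrt(47)*y/8) + C3*cos(sqrt(47)*y/8))*exp(-y/8)


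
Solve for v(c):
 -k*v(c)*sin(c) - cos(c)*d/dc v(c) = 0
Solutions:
 v(c) = C1*exp(k*log(cos(c)))


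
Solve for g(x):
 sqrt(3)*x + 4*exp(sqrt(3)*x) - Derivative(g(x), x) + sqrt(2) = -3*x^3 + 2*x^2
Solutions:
 g(x) = C1 + 3*x^4/4 - 2*x^3/3 + sqrt(3)*x^2/2 + sqrt(2)*x + 4*sqrt(3)*exp(sqrt(3)*x)/3


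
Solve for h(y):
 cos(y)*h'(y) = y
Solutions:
 h(y) = C1 + Integral(y/cos(y), y)


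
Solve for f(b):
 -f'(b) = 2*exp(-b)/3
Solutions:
 f(b) = C1 + 2*exp(-b)/3


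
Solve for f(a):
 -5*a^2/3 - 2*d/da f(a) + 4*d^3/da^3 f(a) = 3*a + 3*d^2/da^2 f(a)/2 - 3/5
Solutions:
 f(a) = C1 + C2*exp(a*(3 - sqrt(137))/16) + C3*exp(a*(3 + sqrt(137))/16) - 5*a^3/18 - a^2/8 - 683*a/240


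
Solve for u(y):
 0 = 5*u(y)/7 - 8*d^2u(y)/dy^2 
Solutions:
 u(y) = C1*exp(-sqrt(70)*y/28) + C2*exp(sqrt(70)*y/28)


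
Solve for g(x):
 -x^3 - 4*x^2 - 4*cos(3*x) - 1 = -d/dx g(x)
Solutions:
 g(x) = C1 + x^4/4 + 4*x^3/3 + x + 4*sin(3*x)/3


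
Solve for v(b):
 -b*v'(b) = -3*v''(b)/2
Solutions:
 v(b) = C1 + C2*erfi(sqrt(3)*b/3)


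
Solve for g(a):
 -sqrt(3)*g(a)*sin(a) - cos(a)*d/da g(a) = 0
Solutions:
 g(a) = C1*cos(a)^(sqrt(3))


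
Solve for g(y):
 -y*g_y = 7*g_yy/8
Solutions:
 g(y) = C1 + C2*erf(2*sqrt(7)*y/7)


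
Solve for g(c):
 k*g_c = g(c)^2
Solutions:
 g(c) = -k/(C1*k + c)


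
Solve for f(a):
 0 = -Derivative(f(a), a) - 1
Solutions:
 f(a) = C1 - a


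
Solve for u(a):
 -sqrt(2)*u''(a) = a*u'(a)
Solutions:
 u(a) = C1 + C2*erf(2^(1/4)*a/2)


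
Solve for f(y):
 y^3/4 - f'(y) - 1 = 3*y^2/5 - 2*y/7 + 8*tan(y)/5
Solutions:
 f(y) = C1 + y^4/16 - y^3/5 + y^2/7 - y + 8*log(cos(y))/5


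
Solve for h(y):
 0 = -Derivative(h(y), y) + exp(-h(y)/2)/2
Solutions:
 h(y) = 2*log(C1 + y/4)


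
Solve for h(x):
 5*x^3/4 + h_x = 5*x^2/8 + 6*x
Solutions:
 h(x) = C1 - 5*x^4/16 + 5*x^3/24 + 3*x^2


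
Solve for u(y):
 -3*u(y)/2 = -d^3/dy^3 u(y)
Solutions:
 u(y) = C3*exp(2^(2/3)*3^(1/3)*y/2) + (C1*sin(2^(2/3)*3^(5/6)*y/4) + C2*cos(2^(2/3)*3^(5/6)*y/4))*exp(-2^(2/3)*3^(1/3)*y/4)


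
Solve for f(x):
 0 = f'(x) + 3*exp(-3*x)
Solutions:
 f(x) = C1 + exp(-3*x)


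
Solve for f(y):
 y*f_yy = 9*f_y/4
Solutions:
 f(y) = C1 + C2*y^(13/4)


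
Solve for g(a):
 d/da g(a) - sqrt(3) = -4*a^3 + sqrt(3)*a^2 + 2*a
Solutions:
 g(a) = C1 - a^4 + sqrt(3)*a^3/3 + a^2 + sqrt(3)*a


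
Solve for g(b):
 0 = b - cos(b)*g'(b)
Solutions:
 g(b) = C1 + Integral(b/cos(b), b)


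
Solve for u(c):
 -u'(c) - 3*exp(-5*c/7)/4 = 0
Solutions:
 u(c) = C1 + 21*exp(-5*c/7)/20


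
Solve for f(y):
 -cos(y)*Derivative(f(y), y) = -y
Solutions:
 f(y) = C1 + Integral(y/cos(y), y)


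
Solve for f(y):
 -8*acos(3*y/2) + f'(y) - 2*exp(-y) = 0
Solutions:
 f(y) = C1 + 8*y*acos(3*y/2) - 8*sqrt(4 - 9*y^2)/3 - 2*exp(-y)


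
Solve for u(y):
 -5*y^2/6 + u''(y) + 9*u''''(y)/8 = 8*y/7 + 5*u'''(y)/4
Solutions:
 u(y) = C1 + C2*y + 5*y^4/72 + 271*y^3/504 + 725*y^2/672 + (C3*sin(sqrt(47)*y/9) + C4*cos(sqrt(47)*y/9))*exp(5*y/9)


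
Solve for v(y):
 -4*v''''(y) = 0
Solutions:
 v(y) = C1 + C2*y + C3*y^2 + C4*y^3


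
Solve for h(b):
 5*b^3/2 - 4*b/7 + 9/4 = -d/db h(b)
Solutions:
 h(b) = C1 - 5*b^4/8 + 2*b^2/7 - 9*b/4


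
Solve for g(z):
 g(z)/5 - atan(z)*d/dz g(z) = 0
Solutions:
 g(z) = C1*exp(Integral(1/atan(z), z)/5)


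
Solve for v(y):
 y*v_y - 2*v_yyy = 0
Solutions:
 v(y) = C1 + Integral(C2*airyai(2^(2/3)*y/2) + C3*airybi(2^(2/3)*y/2), y)


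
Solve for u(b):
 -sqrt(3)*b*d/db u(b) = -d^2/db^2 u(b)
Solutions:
 u(b) = C1 + C2*erfi(sqrt(2)*3^(1/4)*b/2)


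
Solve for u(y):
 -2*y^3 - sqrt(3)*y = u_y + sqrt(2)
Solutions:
 u(y) = C1 - y^4/2 - sqrt(3)*y^2/2 - sqrt(2)*y


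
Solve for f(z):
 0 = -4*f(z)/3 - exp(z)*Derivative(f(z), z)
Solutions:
 f(z) = C1*exp(4*exp(-z)/3)


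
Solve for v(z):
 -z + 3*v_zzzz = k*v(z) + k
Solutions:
 v(z) = C1*exp(-3^(3/4)*k^(1/4)*z/3) + C2*exp(3^(3/4)*k^(1/4)*z/3) + C3*exp(-3^(3/4)*I*k^(1/4)*z/3) + C4*exp(3^(3/4)*I*k^(1/4)*z/3) - 1 - z/k


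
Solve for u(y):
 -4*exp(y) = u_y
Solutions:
 u(y) = C1 - 4*exp(y)


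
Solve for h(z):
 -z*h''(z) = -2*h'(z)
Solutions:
 h(z) = C1 + C2*z^3


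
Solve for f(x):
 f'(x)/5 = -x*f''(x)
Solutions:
 f(x) = C1 + C2*x^(4/5)


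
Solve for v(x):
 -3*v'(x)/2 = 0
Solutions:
 v(x) = C1


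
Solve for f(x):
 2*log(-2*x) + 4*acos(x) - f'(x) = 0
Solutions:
 f(x) = C1 + 2*x*log(-x) + 4*x*acos(x) - 2*x + 2*x*log(2) - 4*sqrt(1 - x^2)


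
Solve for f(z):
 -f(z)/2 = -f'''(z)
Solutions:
 f(z) = C3*exp(2^(2/3)*z/2) + (C1*sin(2^(2/3)*sqrt(3)*z/4) + C2*cos(2^(2/3)*sqrt(3)*z/4))*exp(-2^(2/3)*z/4)


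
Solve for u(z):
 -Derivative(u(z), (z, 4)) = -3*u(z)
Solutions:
 u(z) = C1*exp(-3^(1/4)*z) + C2*exp(3^(1/4)*z) + C3*sin(3^(1/4)*z) + C4*cos(3^(1/4)*z)


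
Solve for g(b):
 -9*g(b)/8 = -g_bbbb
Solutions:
 g(b) = C1*exp(-2^(1/4)*sqrt(3)*b/2) + C2*exp(2^(1/4)*sqrt(3)*b/2) + C3*sin(2^(1/4)*sqrt(3)*b/2) + C4*cos(2^(1/4)*sqrt(3)*b/2)


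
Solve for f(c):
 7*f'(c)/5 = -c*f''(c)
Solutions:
 f(c) = C1 + C2/c^(2/5)


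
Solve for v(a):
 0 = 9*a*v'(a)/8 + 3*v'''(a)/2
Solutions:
 v(a) = C1 + Integral(C2*airyai(-6^(1/3)*a/2) + C3*airybi(-6^(1/3)*a/2), a)


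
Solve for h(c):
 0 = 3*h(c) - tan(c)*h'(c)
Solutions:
 h(c) = C1*sin(c)^3


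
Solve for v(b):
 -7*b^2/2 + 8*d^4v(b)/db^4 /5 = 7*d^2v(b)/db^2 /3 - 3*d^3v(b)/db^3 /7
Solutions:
 v(b) = C1 + C2*b + C3*exp(b*(-45 + sqrt(166665))/336) + C4*exp(-b*(45 + sqrt(166665))/336) - b^4/8 - 9*b^3/98 - 25911*b^2/24010


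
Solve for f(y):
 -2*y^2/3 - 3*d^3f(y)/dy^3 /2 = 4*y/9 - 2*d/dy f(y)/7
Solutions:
 f(y) = C1 + C2*exp(-2*sqrt(21)*y/21) + C3*exp(2*sqrt(21)*y/21) + 7*y^3/9 + 7*y^2/9 + 49*y/2


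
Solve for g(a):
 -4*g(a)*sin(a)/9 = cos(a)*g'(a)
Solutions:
 g(a) = C1*cos(a)^(4/9)


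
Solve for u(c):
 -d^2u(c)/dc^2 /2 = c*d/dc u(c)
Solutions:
 u(c) = C1 + C2*erf(c)


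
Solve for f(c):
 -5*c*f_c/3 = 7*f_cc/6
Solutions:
 f(c) = C1 + C2*erf(sqrt(35)*c/7)


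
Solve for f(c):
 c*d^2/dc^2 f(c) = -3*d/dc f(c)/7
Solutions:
 f(c) = C1 + C2*c^(4/7)


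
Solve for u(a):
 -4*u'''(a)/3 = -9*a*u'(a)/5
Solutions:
 u(a) = C1 + Integral(C2*airyai(3*50^(1/3)*a/10) + C3*airybi(3*50^(1/3)*a/10), a)


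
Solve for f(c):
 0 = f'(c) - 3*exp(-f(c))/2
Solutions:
 f(c) = log(C1 + 3*c/2)


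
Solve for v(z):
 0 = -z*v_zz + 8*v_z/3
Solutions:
 v(z) = C1 + C2*z^(11/3)


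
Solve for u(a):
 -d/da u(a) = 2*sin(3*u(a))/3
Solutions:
 u(a) = -acos((-C1 - exp(4*a))/(C1 - exp(4*a)))/3 + 2*pi/3
 u(a) = acos((-C1 - exp(4*a))/(C1 - exp(4*a)))/3


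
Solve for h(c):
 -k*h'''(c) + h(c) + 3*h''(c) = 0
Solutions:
 h(c) = C1*exp(c*(-(sqrt(((1 + 2/k^2)^2 - 4/k^4)/k^2)/2 - 1/(2*k) - 1/k^3)^(1/3) + 1/k - 1/(k^2*(sqrt(((1 + 2/k^2)^2 - 4/k^4)/k^2)/2 - 1/(2*k) - 1/k^3)^(1/3)))) + C2*exp(c*((sqrt(((1 + 2/k^2)^2 - 4/k^4)/k^2)/2 - 1/(2*k) - 1/k^3)^(1/3)/2 - sqrt(3)*I*(sqrt(((1 + 2/k^2)^2 - 4/k^4)/k^2)/2 - 1/(2*k) - 1/k^3)^(1/3)/2 + 1/k - 2/(k^2*(-1 + sqrt(3)*I)*(sqrt(((1 + 2/k^2)^2 - 4/k^4)/k^2)/2 - 1/(2*k) - 1/k^3)^(1/3)))) + C3*exp(c*((sqrt(((1 + 2/k^2)^2 - 4/k^4)/k^2)/2 - 1/(2*k) - 1/k^3)^(1/3)/2 + sqrt(3)*I*(sqrt(((1 + 2/k^2)^2 - 4/k^4)/k^2)/2 - 1/(2*k) - 1/k^3)^(1/3)/2 + 1/k + 2/(k^2*(1 + sqrt(3)*I)*(sqrt(((1 + 2/k^2)^2 - 4/k^4)/k^2)/2 - 1/(2*k) - 1/k^3)^(1/3))))


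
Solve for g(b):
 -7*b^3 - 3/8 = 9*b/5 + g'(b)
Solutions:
 g(b) = C1 - 7*b^4/4 - 9*b^2/10 - 3*b/8


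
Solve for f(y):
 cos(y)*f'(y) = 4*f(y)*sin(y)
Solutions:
 f(y) = C1/cos(y)^4


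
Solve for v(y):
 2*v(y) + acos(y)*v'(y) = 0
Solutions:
 v(y) = C1*exp(-2*Integral(1/acos(y), y))


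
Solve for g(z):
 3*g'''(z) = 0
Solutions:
 g(z) = C1 + C2*z + C3*z^2


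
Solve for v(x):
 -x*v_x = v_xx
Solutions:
 v(x) = C1 + C2*erf(sqrt(2)*x/2)


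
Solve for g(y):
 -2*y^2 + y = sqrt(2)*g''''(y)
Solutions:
 g(y) = C1 + C2*y + C3*y^2 + C4*y^3 - sqrt(2)*y^6/360 + sqrt(2)*y^5/240


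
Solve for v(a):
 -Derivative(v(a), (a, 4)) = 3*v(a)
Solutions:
 v(a) = (C1*sin(sqrt(2)*3^(1/4)*a/2) + C2*cos(sqrt(2)*3^(1/4)*a/2))*exp(-sqrt(2)*3^(1/4)*a/2) + (C3*sin(sqrt(2)*3^(1/4)*a/2) + C4*cos(sqrt(2)*3^(1/4)*a/2))*exp(sqrt(2)*3^(1/4)*a/2)


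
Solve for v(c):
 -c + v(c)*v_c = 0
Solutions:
 v(c) = -sqrt(C1 + c^2)
 v(c) = sqrt(C1 + c^2)


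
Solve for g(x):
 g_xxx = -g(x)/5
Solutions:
 g(x) = C3*exp(-5^(2/3)*x/5) + (C1*sin(sqrt(3)*5^(2/3)*x/10) + C2*cos(sqrt(3)*5^(2/3)*x/10))*exp(5^(2/3)*x/10)


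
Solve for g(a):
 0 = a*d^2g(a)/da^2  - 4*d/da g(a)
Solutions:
 g(a) = C1 + C2*a^5


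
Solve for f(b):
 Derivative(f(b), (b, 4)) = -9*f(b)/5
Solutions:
 f(b) = (C1*sin(5^(3/4)*sqrt(6)*b/10) + C2*cos(5^(3/4)*sqrt(6)*b/10))*exp(-5^(3/4)*sqrt(6)*b/10) + (C3*sin(5^(3/4)*sqrt(6)*b/10) + C4*cos(5^(3/4)*sqrt(6)*b/10))*exp(5^(3/4)*sqrt(6)*b/10)


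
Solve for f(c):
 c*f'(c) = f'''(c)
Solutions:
 f(c) = C1 + Integral(C2*airyai(c) + C3*airybi(c), c)


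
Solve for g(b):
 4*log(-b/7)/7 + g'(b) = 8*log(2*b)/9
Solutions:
 g(b) = C1 + 20*b*log(b)/63 + 4*b*(-5 + 14*log(2) + 9*log(7) - 9*I*pi)/63


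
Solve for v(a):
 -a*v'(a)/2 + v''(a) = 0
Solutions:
 v(a) = C1 + C2*erfi(a/2)


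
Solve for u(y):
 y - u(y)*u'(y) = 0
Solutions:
 u(y) = -sqrt(C1 + y^2)
 u(y) = sqrt(C1 + y^2)


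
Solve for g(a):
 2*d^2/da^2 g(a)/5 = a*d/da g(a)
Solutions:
 g(a) = C1 + C2*erfi(sqrt(5)*a/2)


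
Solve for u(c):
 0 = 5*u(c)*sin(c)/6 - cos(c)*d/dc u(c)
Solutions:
 u(c) = C1/cos(c)^(5/6)


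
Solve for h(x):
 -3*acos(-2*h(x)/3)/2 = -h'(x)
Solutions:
 Integral(1/acos(-2*_y/3), (_y, h(x))) = C1 + 3*x/2


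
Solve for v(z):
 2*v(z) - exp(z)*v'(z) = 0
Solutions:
 v(z) = C1*exp(-2*exp(-z))


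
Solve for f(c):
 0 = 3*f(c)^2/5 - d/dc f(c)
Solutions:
 f(c) = -5/(C1 + 3*c)


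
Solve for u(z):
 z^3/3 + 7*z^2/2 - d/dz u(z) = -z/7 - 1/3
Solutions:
 u(z) = C1 + z^4/12 + 7*z^3/6 + z^2/14 + z/3


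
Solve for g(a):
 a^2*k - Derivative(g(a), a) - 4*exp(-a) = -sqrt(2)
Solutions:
 g(a) = C1 + a^3*k/3 + sqrt(2)*a + 4*exp(-a)


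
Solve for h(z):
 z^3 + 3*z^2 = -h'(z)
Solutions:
 h(z) = C1 - z^4/4 - z^3


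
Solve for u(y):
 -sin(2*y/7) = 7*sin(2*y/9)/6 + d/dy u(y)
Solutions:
 u(y) = C1 + 21*cos(2*y/9)/4 + 7*cos(2*y/7)/2


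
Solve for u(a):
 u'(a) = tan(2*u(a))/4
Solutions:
 u(a) = -asin(C1*exp(a/2))/2 + pi/2
 u(a) = asin(C1*exp(a/2))/2


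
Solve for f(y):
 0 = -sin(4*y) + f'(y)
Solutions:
 f(y) = C1 - cos(4*y)/4


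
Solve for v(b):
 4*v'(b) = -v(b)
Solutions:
 v(b) = C1*exp(-b/4)


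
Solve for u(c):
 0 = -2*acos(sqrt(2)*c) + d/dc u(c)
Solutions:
 u(c) = C1 + 2*c*acos(sqrt(2)*c) - sqrt(2)*sqrt(1 - 2*c^2)


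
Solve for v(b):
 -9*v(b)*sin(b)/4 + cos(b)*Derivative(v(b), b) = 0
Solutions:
 v(b) = C1/cos(b)^(9/4)


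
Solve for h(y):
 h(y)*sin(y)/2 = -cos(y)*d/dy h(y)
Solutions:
 h(y) = C1*sqrt(cos(y))


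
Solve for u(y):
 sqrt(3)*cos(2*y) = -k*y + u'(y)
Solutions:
 u(y) = C1 + k*y^2/2 + sqrt(3)*sin(2*y)/2


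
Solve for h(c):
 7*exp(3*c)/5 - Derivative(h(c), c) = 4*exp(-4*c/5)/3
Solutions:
 h(c) = C1 + 7*exp(3*c)/15 + 5*exp(-4*c/5)/3


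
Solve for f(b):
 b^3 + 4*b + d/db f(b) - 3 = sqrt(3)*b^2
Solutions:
 f(b) = C1 - b^4/4 + sqrt(3)*b^3/3 - 2*b^2 + 3*b


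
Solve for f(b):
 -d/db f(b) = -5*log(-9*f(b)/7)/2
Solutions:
 -2*Integral(1/(log(-_y) - log(7) + 2*log(3)), (_y, f(b)))/5 = C1 - b


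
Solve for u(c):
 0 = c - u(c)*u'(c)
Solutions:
 u(c) = -sqrt(C1 + c^2)
 u(c) = sqrt(C1 + c^2)


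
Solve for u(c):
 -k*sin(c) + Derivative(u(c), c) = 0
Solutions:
 u(c) = C1 - k*cos(c)


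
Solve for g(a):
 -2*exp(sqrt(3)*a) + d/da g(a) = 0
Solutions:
 g(a) = C1 + 2*sqrt(3)*exp(sqrt(3)*a)/3


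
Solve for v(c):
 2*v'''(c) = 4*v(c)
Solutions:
 v(c) = C3*exp(2^(1/3)*c) + (C1*sin(2^(1/3)*sqrt(3)*c/2) + C2*cos(2^(1/3)*sqrt(3)*c/2))*exp(-2^(1/3)*c/2)


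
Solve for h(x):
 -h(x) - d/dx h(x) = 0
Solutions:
 h(x) = C1*exp(-x)


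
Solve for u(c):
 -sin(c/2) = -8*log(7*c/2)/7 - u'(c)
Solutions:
 u(c) = C1 - 8*c*log(c)/7 - 8*c*log(7)/7 + 8*c*log(2)/7 + 8*c/7 - 2*cos(c/2)


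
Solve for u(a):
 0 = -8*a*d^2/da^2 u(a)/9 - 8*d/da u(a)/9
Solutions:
 u(a) = C1 + C2*log(a)


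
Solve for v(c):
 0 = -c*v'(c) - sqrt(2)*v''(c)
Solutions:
 v(c) = C1 + C2*erf(2^(1/4)*c/2)


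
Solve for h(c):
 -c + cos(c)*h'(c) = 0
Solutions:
 h(c) = C1 + Integral(c/cos(c), c)


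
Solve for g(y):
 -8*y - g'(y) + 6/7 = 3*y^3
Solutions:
 g(y) = C1 - 3*y^4/4 - 4*y^2 + 6*y/7


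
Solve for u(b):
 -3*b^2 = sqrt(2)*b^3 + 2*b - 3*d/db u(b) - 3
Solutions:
 u(b) = C1 + sqrt(2)*b^4/12 + b^3/3 + b^2/3 - b


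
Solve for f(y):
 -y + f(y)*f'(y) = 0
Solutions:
 f(y) = -sqrt(C1 + y^2)
 f(y) = sqrt(C1 + y^2)


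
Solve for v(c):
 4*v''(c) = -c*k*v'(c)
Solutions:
 v(c) = Piecewise((-sqrt(2)*sqrt(pi)*C1*erf(sqrt(2)*c*sqrt(k)/4)/sqrt(k) - C2, (k > 0) | (k < 0)), (-C1*c - C2, True))


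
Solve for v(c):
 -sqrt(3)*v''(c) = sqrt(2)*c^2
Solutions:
 v(c) = C1 + C2*c - sqrt(6)*c^4/36


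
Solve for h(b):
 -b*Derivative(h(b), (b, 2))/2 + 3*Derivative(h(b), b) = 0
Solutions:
 h(b) = C1 + C2*b^7


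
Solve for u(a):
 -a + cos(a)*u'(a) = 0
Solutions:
 u(a) = C1 + Integral(a/cos(a), a)


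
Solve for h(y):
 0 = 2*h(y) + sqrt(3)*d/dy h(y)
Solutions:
 h(y) = C1*exp(-2*sqrt(3)*y/3)


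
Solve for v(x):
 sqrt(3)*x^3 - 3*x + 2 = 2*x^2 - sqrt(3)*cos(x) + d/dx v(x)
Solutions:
 v(x) = C1 + sqrt(3)*x^4/4 - 2*x^3/3 - 3*x^2/2 + 2*x + sqrt(3)*sin(x)


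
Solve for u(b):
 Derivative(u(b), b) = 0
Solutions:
 u(b) = C1


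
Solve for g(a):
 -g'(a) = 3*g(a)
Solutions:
 g(a) = C1*exp(-3*a)


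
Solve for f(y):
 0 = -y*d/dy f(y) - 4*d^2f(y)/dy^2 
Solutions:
 f(y) = C1 + C2*erf(sqrt(2)*y/4)


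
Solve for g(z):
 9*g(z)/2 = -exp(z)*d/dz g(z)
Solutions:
 g(z) = C1*exp(9*exp(-z)/2)


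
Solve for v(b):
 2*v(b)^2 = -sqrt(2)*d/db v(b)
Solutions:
 v(b) = 1/(C1 + sqrt(2)*b)


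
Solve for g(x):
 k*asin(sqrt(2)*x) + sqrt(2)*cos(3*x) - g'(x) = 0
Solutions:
 g(x) = C1 + k*(x*asin(sqrt(2)*x) + sqrt(2)*sqrt(1 - 2*x^2)/2) + sqrt(2)*sin(3*x)/3


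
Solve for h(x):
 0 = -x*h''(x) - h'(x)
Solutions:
 h(x) = C1 + C2*log(x)


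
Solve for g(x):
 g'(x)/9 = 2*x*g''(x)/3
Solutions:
 g(x) = C1 + C2*x^(7/6)


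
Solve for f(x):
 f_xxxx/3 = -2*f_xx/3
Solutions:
 f(x) = C1 + C2*x + C3*sin(sqrt(2)*x) + C4*cos(sqrt(2)*x)


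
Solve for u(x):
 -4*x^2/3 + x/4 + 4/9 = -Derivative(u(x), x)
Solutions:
 u(x) = C1 + 4*x^3/9 - x^2/8 - 4*x/9


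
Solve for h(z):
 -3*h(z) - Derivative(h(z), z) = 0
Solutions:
 h(z) = C1*exp(-3*z)


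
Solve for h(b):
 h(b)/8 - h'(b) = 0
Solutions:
 h(b) = C1*exp(b/8)


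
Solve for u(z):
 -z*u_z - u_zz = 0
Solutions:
 u(z) = C1 + C2*erf(sqrt(2)*z/2)


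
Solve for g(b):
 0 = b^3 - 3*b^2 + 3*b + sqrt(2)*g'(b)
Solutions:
 g(b) = C1 - sqrt(2)*b^4/8 + sqrt(2)*b^3/2 - 3*sqrt(2)*b^2/4


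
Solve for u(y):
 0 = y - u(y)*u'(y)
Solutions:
 u(y) = -sqrt(C1 + y^2)
 u(y) = sqrt(C1 + y^2)


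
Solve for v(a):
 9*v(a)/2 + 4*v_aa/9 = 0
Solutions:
 v(a) = C1*sin(9*sqrt(2)*a/4) + C2*cos(9*sqrt(2)*a/4)


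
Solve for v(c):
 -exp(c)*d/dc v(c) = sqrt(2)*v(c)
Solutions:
 v(c) = C1*exp(sqrt(2)*exp(-c))


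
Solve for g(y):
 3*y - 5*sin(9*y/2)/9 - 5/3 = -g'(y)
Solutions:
 g(y) = C1 - 3*y^2/2 + 5*y/3 - 10*cos(9*y/2)/81


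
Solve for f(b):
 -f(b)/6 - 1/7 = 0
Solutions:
 f(b) = -6/7


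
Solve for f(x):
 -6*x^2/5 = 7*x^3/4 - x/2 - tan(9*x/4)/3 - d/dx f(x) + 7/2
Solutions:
 f(x) = C1 + 7*x^4/16 + 2*x^3/5 - x^2/4 + 7*x/2 + 4*log(cos(9*x/4))/27


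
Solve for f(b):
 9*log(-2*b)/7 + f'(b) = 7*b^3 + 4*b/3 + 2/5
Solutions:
 f(b) = C1 + 7*b^4/4 + 2*b^2/3 - 9*b*log(-b)/7 + b*(59 - 45*log(2))/35


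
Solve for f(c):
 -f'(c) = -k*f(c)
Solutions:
 f(c) = C1*exp(c*k)


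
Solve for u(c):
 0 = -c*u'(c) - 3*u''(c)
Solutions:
 u(c) = C1 + C2*erf(sqrt(6)*c/6)


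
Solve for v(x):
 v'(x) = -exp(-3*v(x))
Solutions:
 v(x) = log(C1 - 3*x)/3
 v(x) = log((-3^(1/3) - 3^(5/6)*I)*(C1 - x)^(1/3)/2)
 v(x) = log((-3^(1/3) + 3^(5/6)*I)*(C1 - x)^(1/3)/2)


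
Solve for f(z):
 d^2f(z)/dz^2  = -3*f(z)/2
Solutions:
 f(z) = C1*sin(sqrt(6)*z/2) + C2*cos(sqrt(6)*z/2)


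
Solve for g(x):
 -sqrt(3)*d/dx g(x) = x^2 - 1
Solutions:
 g(x) = C1 - sqrt(3)*x^3/9 + sqrt(3)*x/3


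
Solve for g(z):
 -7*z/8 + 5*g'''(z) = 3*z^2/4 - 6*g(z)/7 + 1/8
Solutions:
 g(z) = C3*exp(-35^(2/3)*6^(1/3)*z/35) + 7*z^2/8 + 49*z/48 + (C1*sin(2^(1/3)*3^(5/6)*35^(2/3)*z/70) + C2*cos(2^(1/3)*3^(5/6)*35^(2/3)*z/70))*exp(35^(2/3)*6^(1/3)*z/70) + 7/48


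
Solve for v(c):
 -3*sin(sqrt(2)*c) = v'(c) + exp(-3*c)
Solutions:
 v(c) = C1 + 3*sqrt(2)*cos(sqrt(2)*c)/2 + exp(-3*c)/3


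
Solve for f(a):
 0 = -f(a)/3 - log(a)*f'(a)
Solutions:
 f(a) = C1*exp(-li(a)/3)


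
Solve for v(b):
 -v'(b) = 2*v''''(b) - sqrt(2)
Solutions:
 v(b) = C1 + C4*exp(-2^(2/3)*b/2) + sqrt(2)*b + (C2*sin(2^(2/3)*sqrt(3)*b/4) + C3*cos(2^(2/3)*sqrt(3)*b/4))*exp(2^(2/3)*b/4)


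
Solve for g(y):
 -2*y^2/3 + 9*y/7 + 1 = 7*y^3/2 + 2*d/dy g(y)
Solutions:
 g(y) = C1 - 7*y^4/16 - y^3/9 + 9*y^2/28 + y/2


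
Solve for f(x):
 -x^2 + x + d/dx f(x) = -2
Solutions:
 f(x) = C1 + x^3/3 - x^2/2 - 2*x


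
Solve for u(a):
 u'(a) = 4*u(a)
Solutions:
 u(a) = C1*exp(4*a)


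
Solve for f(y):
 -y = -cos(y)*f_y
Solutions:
 f(y) = C1 + Integral(y/cos(y), y)


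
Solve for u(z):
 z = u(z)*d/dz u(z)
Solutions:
 u(z) = -sqrt(C1 + z^2)
 u(z) = sqrt(C1 + z^2)


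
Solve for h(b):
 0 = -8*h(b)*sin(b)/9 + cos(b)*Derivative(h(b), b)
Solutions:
 h(b) = C1/cos(b)^(8/9)


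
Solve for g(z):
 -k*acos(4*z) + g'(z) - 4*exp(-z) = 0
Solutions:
 g(z) = C1 + k*z*acos(4*z) - k*sqrt(1 - 16*z^2)/4 - 4*exp(-z)


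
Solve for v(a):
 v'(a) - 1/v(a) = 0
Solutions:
 v(a) = -sqrt(C1 + 2*a)
 v(a) = sqrt(C1 + 2*a)


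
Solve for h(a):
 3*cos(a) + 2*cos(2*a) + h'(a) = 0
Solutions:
 h(a) = C1 - 3*sin(a) - sin(2*a)


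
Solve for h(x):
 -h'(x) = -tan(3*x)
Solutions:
 h(x) = C1 - log(cos(3*x))/3


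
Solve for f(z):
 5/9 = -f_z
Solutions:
 f(z) = C1 - 5*z/9


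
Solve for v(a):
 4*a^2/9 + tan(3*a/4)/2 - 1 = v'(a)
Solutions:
 v(a) = C1 + 4*a^3/27 - a - 2*log(cos(3*a/4))/3


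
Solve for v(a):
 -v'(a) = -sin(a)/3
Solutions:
 v(a) = C1 - cos(a)/3


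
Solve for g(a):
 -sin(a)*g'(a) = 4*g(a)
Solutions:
 g(a) = C1*(cos(a)^2 + 2*cos(a) + 1)/(cos(a)^2 - 2*cos(a) + 1)


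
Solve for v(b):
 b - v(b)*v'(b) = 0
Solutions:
 v(b) = -sqrt(C1 + b^2)
 v(b) = sqrt(C1 + b^2)


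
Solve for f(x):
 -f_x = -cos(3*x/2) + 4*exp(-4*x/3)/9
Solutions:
 f(x) = C1 + 2*sin(3*x/2)/3 + exp(-4*x/3)/3


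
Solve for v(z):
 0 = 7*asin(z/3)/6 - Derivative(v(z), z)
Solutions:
 v(z) = C1 + 7*z*asin(z/3)/6 + 7*sqrt(9 - z^2)/6


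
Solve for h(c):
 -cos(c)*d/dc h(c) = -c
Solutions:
 h(c) = C1 + Integral(c/cos(c), c)


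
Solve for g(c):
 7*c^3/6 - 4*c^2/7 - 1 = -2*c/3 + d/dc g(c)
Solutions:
 g(c) = C1 + 7*c^4/24 - 4*c^3/21 + c^2/3 - c


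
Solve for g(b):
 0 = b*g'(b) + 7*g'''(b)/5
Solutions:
 g(b) = C1 + Integral(C2*airyai(-5^(1/3)*7^(2/3)*b/7) + C3*airybi(-5^(1/3)*7^(2/3)*b/7), b)


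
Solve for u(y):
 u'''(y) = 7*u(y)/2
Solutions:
 u(y) = C3*exp(2^(2/3)*7^(1/3)*y/2) + (C1*sin(2^(2/3)*sqrt(3)*7^(1/3)*y/4) + C2*cos(2^(2/3)*sqrt(3)*7^(1/3)*y/4))*exp(-2^(2/3)*7^(1/3)*y/4)


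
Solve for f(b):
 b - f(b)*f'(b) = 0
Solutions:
 f(b) = -sqrt(C1 + b^2)
 f(b) = sqrt(C1 + b^2)


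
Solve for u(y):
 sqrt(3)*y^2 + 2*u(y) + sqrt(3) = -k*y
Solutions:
 u(y) = -k*y/2 - sqrt(3)*y^2/2 - sqrt(3)/2


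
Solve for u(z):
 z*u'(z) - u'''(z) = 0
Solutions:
 u(z) = C1 + Integral(C2*airyai(z) + C3*airybi(z), z)


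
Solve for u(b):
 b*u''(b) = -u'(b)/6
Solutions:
 u(b) = C1 + C2*b^(5/6)


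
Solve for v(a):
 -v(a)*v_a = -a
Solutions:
 v(a) = -sqrt(C1 + a^2)
 v(a) = sqrt(C1 + a^2)


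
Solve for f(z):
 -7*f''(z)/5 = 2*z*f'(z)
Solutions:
 f(z) = C1 + C2*erf(sqrt(35)*z/7)


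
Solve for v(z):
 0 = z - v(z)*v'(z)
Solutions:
 v(z) = -sqrt(C1 + z^2)
 v(z) = sqrt(C1 + z^2)


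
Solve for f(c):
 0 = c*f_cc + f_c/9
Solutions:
 f(c) = C1 + C2*c^(8/9)


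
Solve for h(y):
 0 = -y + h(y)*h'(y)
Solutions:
 h(y) = -sqrt(C1 + y^2)
 h(y) = sqrt(C1 + y^2)


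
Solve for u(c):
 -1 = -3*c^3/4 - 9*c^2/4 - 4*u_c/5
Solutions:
 u(c) = C1 - 15*c^4/64 - 15*c^3/16 + 5*c/4


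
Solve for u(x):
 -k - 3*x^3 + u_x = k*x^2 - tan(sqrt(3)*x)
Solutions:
 u(x) = C1 + k*x^3/3 + k*x + 3*x^4/4 + sqrt(3)*log(cos(sqrt(3)*x))/3


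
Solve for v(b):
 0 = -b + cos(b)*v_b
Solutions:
 v(b) = C1 + Integral(b/cos(b), b)


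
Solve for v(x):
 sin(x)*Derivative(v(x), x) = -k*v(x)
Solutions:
 v(x) = C1*exp(k*(-log(cos(x) - 1) + log(cos(x) + 1))/2)


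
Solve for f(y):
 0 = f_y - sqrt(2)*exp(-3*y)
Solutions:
 f(y) = C1 - sqrt(2)*exp(-3*y)/3


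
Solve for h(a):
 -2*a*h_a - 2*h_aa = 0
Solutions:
 h(a) = C1 + C2*erf(sqrt(2)*a/2)


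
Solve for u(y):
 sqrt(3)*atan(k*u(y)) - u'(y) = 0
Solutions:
 Integral(1/atan(_y*k), (_y, u(y))) = C1 + sqrt(3)*y


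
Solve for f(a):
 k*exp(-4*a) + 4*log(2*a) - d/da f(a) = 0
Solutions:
 f(a) = C1 + 4*a*log(a) + 4*a*(-1 + log(2)) - k*exp(-4*a)/4


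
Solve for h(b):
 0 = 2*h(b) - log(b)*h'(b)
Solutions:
 h(b) = C1*exp(2*li(b))


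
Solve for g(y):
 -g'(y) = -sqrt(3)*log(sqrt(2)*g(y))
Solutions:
 -2*sqrt(3)*Integral(1/(2*log(_y) + log(2)), (_y, g(y)))/3 = C1 - y


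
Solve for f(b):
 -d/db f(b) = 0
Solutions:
 f(b) = C1


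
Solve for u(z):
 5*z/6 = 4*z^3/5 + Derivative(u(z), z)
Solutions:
 u(z) = C1 - z^4/5 + 5*z^2/12


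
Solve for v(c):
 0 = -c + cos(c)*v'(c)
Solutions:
 v(c) = C1 + Integral(c/cos(c), c)


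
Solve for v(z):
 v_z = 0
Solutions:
 v(z) = C1


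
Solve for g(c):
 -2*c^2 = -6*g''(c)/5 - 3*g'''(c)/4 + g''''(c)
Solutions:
 g(c) = C1 + C2*c + C3*exp(c*(15 - sqrt(2145))/40) + C4*exp(c*(15 + sqrt(2145))/40) + 5*c^4/36 - 25*c^3/72 + 1175*c^2/576


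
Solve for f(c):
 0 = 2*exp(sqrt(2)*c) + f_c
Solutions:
 f(c) = C1 - sqrt(2)*exp(sqrt(2)*c)


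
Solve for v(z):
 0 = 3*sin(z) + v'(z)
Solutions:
 v(z) = C1 + 3*cos(z)


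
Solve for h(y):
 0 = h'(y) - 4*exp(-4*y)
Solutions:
 h(y) = C1 - exp(-4*y)


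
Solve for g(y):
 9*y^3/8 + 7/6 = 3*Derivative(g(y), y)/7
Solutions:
 g(y) = C1 + 21*y^4/32 + 49*y/18


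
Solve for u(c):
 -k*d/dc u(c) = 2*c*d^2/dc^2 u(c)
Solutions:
 u(c) = C1 + c^(1 - re(k)/2)*(C2*sin(log(c)*Abs(im(k))/2) + C3*cos(log(c)*im(k)/2))


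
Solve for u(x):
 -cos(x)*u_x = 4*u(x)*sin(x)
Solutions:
 u(x) = C1*cos(x)^4


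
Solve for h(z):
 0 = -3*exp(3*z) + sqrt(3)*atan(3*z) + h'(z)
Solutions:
 h(z) = C1 - sqrt(3)*(z*atan(3*z) - log(9*z^2 + 1)/6) + exp(3*z)


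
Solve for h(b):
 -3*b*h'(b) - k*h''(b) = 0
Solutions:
 h(b) = C1 + C2*sqrt(k)*erf(sqrt(6)*b*sqrt(1/k)/2)


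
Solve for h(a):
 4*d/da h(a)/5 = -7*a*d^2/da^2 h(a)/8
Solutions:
 h(a) = C1 + C2*a^(3/35)


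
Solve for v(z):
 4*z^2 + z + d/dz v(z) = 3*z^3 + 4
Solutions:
 v(z) = C1 + 3*z^4/4 - 4*z^3/3 - z^2/2 + 4*z


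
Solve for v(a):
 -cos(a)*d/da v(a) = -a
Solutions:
 v(a) = C1 + Integral(a/cos(a), a)


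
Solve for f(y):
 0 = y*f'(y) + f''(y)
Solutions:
 f(y) = C1 + C2*erf(sqrt(2)*y/2)


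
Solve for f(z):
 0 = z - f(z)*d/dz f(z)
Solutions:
 f(z) = -sqrt(C1 + z^2)
 f(z) = sqrt(C1 + z^2)


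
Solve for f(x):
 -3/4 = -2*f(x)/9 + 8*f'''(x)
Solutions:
 f(x) = C3*exp(6^(1/3)*x/6) + (C1*sin(2^(1/3)*3^(5/6)*x/12) + C2*cos(2^(1/3)*3^(5/6)*x/12))*exp(-6^(1/3)*x/12) + 27/8


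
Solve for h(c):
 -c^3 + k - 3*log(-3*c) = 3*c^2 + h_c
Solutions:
 h(c) = C1 - c^4/4 - c^3 + c*(k - 3*log(3) + 3) - 3*c*log(-c)


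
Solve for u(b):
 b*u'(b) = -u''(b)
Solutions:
 u(b) = C1 + C2*erf(sqrt(2)*b/2)


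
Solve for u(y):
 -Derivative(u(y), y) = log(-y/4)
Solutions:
 u(y) = C1 - y*log(-y) + y*(1 + 2*log(2))


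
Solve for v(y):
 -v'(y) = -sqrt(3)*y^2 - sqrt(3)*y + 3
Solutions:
 v(y) = C1 + sqrt(3)*y^3/3 + sqrt(3)*y^2/2 - 3*y


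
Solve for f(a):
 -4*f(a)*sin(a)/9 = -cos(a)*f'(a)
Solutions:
 f(a) = C1/cos(a)^(4/9)


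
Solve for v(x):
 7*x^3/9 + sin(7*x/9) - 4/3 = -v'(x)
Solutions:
 v(x) = C1 - 7*x^4/36 + 4*x/3 + 9*cos(7*x/9)/7


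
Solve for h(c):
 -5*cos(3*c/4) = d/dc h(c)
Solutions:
 h(c) = C1 - 20*sin(3*c/4)/3


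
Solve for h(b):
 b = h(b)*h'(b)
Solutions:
 h(b) = -sqrt(C1 + b^2)
 h(b) = sqrt(C1 + b^2)


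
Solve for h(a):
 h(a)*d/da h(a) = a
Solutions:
 h(a) = -sqrt(C1 + a^2)
 h(a) = sqrt(C1 + a^2)


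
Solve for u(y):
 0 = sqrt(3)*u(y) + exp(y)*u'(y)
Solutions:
 u(y) = C1*exp(sqrt(3)*exp(-y))


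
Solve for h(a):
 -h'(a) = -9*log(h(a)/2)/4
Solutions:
 4*Integral(1/(-log(_y) + log(2)), (_y, h(a)))/9 = C1 - a


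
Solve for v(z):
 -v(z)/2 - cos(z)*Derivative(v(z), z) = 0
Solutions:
 v(z) = C1*(sin(z) - 1)^(1/4)/(sin(z) + 1)^(1/4)


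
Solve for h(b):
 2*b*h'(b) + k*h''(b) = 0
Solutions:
 h(b) = C1 + C2*sqrt(k)*erf(b*sqrt(1/k))


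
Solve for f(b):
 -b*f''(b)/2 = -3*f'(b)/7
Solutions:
 f(b) = C1 + C2*b^(13/7)


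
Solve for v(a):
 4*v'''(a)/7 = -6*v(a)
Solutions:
 v(a) = C3*exp(-2^(2/3)*21^(1/3)*a/2) + (C1*sin(2^(2/3)*3^(5/6)*7^(1/3)*a/4) + C2*cos(2^(2/3)*3^(5/6)*7^(1/3)*a/4))*exp(2^(2/3)*21^(1/3)*a/4)


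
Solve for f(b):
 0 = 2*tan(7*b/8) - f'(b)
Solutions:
 f(b) = C1 - 16*log(cos(7*b/8))/7


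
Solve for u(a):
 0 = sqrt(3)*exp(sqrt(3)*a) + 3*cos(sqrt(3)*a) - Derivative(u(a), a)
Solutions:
 u(a) = C1 + exp(sqrt(3)*a) + sqrt(3)*sin(sqrt(3)*a)


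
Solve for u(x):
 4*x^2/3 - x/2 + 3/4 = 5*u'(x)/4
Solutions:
 u(x) = C1 + 16*x^3/45 - x^2/5 + 3*x/5


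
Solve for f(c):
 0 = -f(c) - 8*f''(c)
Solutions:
 f(c) = C1*sin(sqrt(2)*c/4) + C2*cos(sqrt(2)*c/4)


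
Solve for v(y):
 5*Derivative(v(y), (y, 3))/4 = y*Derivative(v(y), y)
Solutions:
 v(y) = C1 + Integral(C2*airyai(10^(2/3)*y/5) + C3*airybi(10^(2/3)*y/5), y)


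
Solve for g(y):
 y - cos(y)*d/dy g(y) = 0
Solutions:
 g(y) = C1 + Integral(y/cos(y), y)


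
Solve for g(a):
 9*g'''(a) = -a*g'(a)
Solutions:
 g(a) = C1 + Integral(C2*airyai(-3^(1/3)*a/3) + C3*airybi(-3^(1/3)*a/3), a)


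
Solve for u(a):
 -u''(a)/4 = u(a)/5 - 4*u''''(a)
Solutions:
 u(a) = C1*exp(-sqrt(10)*a*sqrt(5 + 3*sqrt(145))/40) + C2*exp(sqrt(10)*a*sqrt(5 + 3*sqrt(145))/40) + C3*sin(sqrt(10)*a*sqrt(-5 + 3*sqrt(145))/40) + C4*cos(sqrt(10)*a*sqrt(-5 + 3*sqrt(145))/40)


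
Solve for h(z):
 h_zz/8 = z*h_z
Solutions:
 h(z) = C1 + C2*erfi(2*z)


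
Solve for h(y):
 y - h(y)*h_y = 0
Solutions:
 h(y) = -sqrt(C1 + y^2)
 h(y) = sqrt(C1 + y^2)


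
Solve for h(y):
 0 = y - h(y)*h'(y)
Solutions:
 h(y) = -sqrt(C1 + y^2)
 h(y) = sqrt(C1 + y^2)


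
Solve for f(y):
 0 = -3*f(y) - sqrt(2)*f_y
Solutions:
 f(y) = C1*exp(-3*sqrt(2)*y/2)


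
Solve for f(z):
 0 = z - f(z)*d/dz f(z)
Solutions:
 f(z) = -sqrt(C1 + z^2)
 f(z) = sqrt(C1 + z^2)


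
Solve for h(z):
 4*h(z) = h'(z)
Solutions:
 h(z) = C1*exp(4*z)


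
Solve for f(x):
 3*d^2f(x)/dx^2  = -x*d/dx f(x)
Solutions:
 f(x) = C1 + C2*erf(sqrt(6)*x/6)


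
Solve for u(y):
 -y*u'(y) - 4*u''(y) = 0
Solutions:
 u(y) = C1 + C2*erf(sqrt(2)*y/4)


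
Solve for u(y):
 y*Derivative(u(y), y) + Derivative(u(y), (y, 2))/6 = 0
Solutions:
 u(y) = C1 + C2*erf(sqrt(3)*y)


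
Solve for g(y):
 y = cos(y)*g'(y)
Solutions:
 g(y) = C1 + Integral(y/cos(y), y)


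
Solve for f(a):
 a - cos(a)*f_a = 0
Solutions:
 f(a) = C1 + Integral(a/cos(a), a)


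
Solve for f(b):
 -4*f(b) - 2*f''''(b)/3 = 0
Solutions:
 f(b) = (C1*sin(2^(3/4)*3^(1/4)*b/2) + C2*cos(2^(3/4)*3^(1/4)*b/2))*exp(-2^(3/4)*3^(1/4)*b/2) + (C3*sin(2^(3/4)*3^(1/4)*b/2) + C4*cos(2^(3/4)*3^(1/4)*b/2))*exp(2^(3/4)*3^(1/4)*b/2)


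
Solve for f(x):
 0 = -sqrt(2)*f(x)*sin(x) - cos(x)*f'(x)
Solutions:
 f(x) = C1*cos(x)^(sqrt(2))


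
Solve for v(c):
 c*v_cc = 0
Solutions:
 v(c) = C1 + C2*c


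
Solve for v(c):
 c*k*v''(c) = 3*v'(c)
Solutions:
 v(c) = C1 + c^(((re(k) + 3)*re(k) + im(k)^2)/(re(k)^2 + im(k)^2))*(C2*sin(3*log(c)*Abs(im(k))/(re(k)^2 + im(k)^2)) + C3*cos(3*log(c)*im(k)/(re(k)^2 + im(k)^2)))


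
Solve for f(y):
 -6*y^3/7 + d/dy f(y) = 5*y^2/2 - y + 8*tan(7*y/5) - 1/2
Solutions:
 f(y) = C1 + 3*y^4/14 + 5*y^3/6 - y^2/2 - y/2 - 40*log(cos(7*y/5))/7
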